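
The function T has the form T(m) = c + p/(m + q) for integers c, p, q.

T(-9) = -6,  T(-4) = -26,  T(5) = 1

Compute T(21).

-1

(T(m) − c)(m + q) = p for each data point; the three points give a linear system in c and q, then p follows.
Solving: c = -2, q = 3, p = 24, so T(m) = -2 + 24/(m + 3).
Then T(21) = -2 + 24/24 = -1.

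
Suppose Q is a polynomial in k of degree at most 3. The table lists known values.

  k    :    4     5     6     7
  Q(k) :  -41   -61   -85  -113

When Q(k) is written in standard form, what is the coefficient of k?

-2

First differences: -20, -24, -28. Second differences: -4, -4.
Level-2 differences are constant, so Q has degree 2.
Fitting a degree-2 polynomial gives Q(k) = -2k² - 2k - 1.
The coefficient of k is -2.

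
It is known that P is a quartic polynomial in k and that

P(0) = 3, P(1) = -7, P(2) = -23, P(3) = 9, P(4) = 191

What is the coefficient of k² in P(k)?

Write P(k) = ak^4 + bk³ + ck² + dk + e; the 5 given values yield a linear system in the 5 coefficients.
Solving, P(k) = 2k^4 - 3k³ - 8k² - k + 3.
The coefficient of k² is -8.

-8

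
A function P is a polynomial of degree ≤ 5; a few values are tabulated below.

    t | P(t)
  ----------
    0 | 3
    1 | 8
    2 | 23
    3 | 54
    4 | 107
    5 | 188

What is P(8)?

659

Write P(t) = at^5 + bt^4 + ct³ + dt² + et + p; the 6 given values yield a linear system in the 6 coefficients.
Solving, the top 2 coefficients vanish, and P(t) = t³ + 2t² + 2t + 3.
Then P(8) = 659.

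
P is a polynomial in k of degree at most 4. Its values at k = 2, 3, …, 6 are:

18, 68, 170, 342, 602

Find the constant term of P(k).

2

First differences: 50, 102, 172, 260. Second differences: 52, 70, 88. Third differences: 18, 18.
Level-3 differences are constant, so P has degree 3.
Fitting a degree-3 polynomial gives P(k) = 3k³ - k² - 2k + 2.
The constant term is P(0) = 2.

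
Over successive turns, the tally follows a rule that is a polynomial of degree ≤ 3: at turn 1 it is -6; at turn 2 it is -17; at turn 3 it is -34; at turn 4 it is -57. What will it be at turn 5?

Write the value at n as s(n).
Write s(n) = an³ + bn² + cn + d; the 4 given values yield a linear system in the 4 coefficients.
Solving, the leading coefficient vanishes, and s(n) = -3n² - 2n - 1.
Then s(5) = -86.

-86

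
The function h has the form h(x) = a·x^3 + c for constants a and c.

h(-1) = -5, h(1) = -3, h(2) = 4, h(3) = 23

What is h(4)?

From h(-1) = -5 and h(1) = -3: -1a + c = -5 and 1a + c = -3.
Subtracting: 2a = 2, so a = 1; then c = -5 − 1·(-1) = -4.
So h(x) = 1x³ − 4, and h(4) = 60.

60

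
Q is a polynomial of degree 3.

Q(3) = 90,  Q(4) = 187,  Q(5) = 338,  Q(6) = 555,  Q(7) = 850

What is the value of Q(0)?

3

First differences: 97, 151, 217, 295. Second differences: 54, 66, 78. Third differences: 12, 12.
Level-3 differences are constant, so Q has degree 3.
Fitting a degree-3 polynomial gives Q(m) = 2m³ + 3m² + 2m + 3.
Then Q(0) = 3.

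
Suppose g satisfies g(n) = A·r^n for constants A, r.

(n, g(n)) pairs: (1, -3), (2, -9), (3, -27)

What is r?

Consecutive ratio: -9/(-3) = 3, and -27/(-9) = 3, so r = 3.
Then A·3^1 = -3 gives A = -1, and g(n) = -1·3^n.

3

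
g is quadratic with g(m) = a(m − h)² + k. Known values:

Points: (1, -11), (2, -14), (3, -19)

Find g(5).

First differences -3, -5; second difference -2 = 2a, so a = -1.
Expanding, the m-coefficient is −2ah = 2h; matching it to the data gives h = 0, and then k = -10.
So g(m) = -1(m + 0)² − 10.
g(5) = -1·5² − 10 = -35.

-35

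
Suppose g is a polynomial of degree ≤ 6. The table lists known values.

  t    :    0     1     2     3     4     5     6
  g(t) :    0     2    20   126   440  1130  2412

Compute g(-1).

-10

First differences: 2, 18, 106, 314, 690, 1282. Second differences: 16, 88, 208, 376, 592. Third differences: 72, 120, 168, 216. Fourth differences: 48, 48, 48.
Level-4 differences are constant, so g has degree 4.
Fitting a degree-4 polynomial gives g(t) = 2t^4 - 6t² + 6t.
Then g(-1) = -10.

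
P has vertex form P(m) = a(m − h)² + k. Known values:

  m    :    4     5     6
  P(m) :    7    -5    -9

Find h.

First differences -12, -4; second difference 8 = 2a, so a = 4.
Expanding, the m-coefficient is −2ah = -8h; matching it to the data gives h = 6, and then k = -9.
So P(m) = 4(m − 6)² − 9.
Hence h = 6.

6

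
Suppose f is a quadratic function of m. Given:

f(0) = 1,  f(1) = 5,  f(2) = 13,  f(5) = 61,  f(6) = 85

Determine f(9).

Write f(m) = am² + bm + c; the 5 given values yield a linear system in the 3 coefficients.
Solving, f(m) = 2m² + 2m + 1.
Then f(9) = 181.

181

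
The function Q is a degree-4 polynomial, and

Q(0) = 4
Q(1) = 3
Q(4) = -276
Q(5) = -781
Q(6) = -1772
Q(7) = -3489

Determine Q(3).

Write Q(t) = at^4 + bt³ + ct² + dt + e; the 6 given values yield a linear system in the 5 coefficients.
Solving, Q(t) = -2t^4 + 4t³ - t² - 2t + 4.
Then Q(3) = -65.

-65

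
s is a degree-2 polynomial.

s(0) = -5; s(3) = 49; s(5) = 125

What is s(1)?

5

Write s(n) = an² + bn + c; the 3 given values yield a linear system in the 3 coefficients.
Solving, s(n) = 4n² + 6n - 5.
Then s(1) = 5.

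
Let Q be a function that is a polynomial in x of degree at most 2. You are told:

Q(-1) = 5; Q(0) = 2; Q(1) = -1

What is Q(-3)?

11

First differences: -3, -3.
Level-1 differences are constant, so Q has degree 1.
Fitting a degree-1 polynomial gives Q(x) = -3x + 2.
Then Q(-3) = 11.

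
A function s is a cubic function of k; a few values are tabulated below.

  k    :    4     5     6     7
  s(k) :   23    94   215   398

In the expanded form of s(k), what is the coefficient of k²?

Write s(k) = ak³ + bk² + ck + d; the 4 given values yield a linear system in the 4 coefficients.
Solving, s(k) = 2k³ - 5k² - 6k - 1.
The coefficient of k² is -5.

-5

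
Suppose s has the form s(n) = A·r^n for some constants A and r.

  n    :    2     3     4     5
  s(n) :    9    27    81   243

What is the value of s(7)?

Consecutive ratio: 27/9 = 3, and 81/27 = 3, so r = 3.
Then A·3^2 = 9 gives A = 1, and s(n) = 1·3^n.
s(7) = 1·3^7 = 2187.

2187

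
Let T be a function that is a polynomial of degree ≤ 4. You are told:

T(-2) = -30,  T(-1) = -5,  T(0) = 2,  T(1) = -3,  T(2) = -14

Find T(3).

-25

Write T(m) = am^4 + bm³ + cm² + dm + e; the 5 given values yield a linear system in the 5 coefficients.
Solving, the leading coefficient vanishes, and T(m) = m³ - 6m² + 2.
Then T(3) = -25.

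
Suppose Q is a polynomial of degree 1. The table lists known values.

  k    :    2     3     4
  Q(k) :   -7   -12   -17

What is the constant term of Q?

Write Q(k) = ak + b; the 3 given values yield a linear system in the 2 coefficients.
Solving, Q(k) = -5k + 3.
The constant term is Q(0) = 3.

3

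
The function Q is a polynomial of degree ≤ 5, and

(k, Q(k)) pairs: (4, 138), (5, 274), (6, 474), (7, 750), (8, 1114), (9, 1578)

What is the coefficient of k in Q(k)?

First differences: 136, 200, 276, 364, 464. Second differences: 64, 76, 88, 100. Third differences: 12, 12, 12.
Level-3 differences are constant, so Q has degree 3.
Fitting a degree-3 polynomial gives Q(k) = 2k³ + 2k² - 4k - 6.
The coefficient of k is -4.

-4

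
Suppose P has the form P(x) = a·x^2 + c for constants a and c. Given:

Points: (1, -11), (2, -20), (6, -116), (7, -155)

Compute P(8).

From P(1) = -11 and P(2) = -20: 1a + c = -11 and 4a + c = -20.
Subtracting: 3a = -9, so a = -3; then c = -11 − (-3)·1 = -8.
So P(x) = -3x² − 8, and P(8) = -200.

-200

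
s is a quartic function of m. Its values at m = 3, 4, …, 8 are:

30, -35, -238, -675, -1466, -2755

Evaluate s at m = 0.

-3

First differences: -65, -203, -437, -791, -1289. Second differences: -138, -234, -354, -498. Third differences: -96, -120, -144. Fourth differences: -24, -24.
Level-4 differences are constant, so s has degree 4.
Fitting a degree-4 polynomial gives s(m) = -m^4 + 2m³ + 4m² + 8m - 3.
Then s(0) = -3.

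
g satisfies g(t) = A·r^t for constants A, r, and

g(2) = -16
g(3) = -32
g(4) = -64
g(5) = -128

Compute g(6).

-256

Consecutive ratio: -32/(-16) = 2, and -64/(-32) = 2, so r = 2.
Then A·2^2 = -16 gives A = -4, and g(t) = -4·2^t.
g(6) = -4·2^6 = -256.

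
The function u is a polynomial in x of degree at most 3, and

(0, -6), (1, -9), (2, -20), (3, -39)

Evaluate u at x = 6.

-144

Write u(x) = ax³ + bx² + cx + d; the 4 given values yield a linear system in the 4 coefficients.
Solving, the leading coefficient vanishes, and u(x) = -4x² + x - 6.
Then u(6) = -144.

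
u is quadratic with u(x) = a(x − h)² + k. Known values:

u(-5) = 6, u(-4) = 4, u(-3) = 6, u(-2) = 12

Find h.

-4

First differences -2, 2, 6; second difference 4 = 2a, so a = 2.
Expanding, the x-coefficient is −2ah = -4h; matching it to the data gives h = -4, and then k = 4.
So u(x) = 2(x + 4)² + 4.
Hence h = -4.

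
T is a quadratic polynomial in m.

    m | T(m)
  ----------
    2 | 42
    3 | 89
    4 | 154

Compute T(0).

2

Write T(m) = am² + bm + c; the 3 given values yield a linear system in the 3 coefficients.
Solving, T(m) = 9m² + 2m + 2.
Then T(0) = 2.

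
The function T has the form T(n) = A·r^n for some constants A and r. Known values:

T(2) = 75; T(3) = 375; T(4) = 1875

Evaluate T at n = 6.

46875

Consecutive ratio: 375/75 = 5, and 1875/375 = 5, so r = 5.
Then A·5^2 = 75 gives A = 3, and T(n) = 3·5^n.
T(6) = 3·5^6 = 46875.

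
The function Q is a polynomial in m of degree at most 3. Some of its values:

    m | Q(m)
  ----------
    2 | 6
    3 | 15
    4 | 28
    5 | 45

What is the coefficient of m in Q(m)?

-1

First differences: 9, 13, 17. Second differences: 4, 4.
Level-2 differences are constant, so Q has degree 2.
Fitting a degree-2 polynomial gives Q(m) = 2m² - m.
The coefficient of m is -1.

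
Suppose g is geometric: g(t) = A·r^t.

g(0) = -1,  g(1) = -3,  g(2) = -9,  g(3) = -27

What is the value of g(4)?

-81

Consecutive ratio: -3/(-1) = 3, and -9/(-3) = 3, so r = 3.
Then A·3^0 = -1 gives A = -1, and g(t) = -1·3^t.
g(4) = -1·3^4 = -81.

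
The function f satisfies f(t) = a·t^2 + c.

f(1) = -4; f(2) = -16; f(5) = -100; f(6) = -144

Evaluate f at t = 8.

-256

From f(1) = -4 and f(2) = -16: 1a + c = -4 and 4a + c = -16.
Subtracting: 3a = -12, so a = -4; then c = -4 − (-4)·1 = 0.
So f(t) = -4t² + 0, and f(8) = -256.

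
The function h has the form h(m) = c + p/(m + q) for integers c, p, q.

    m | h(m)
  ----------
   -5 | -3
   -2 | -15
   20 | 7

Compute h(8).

10

(h(m) − c)(m + q) = p for each data point; the three points give a linear system in c and q, then p follows.
Solving: c = 5, q = 0, p = 40, so h(m) = 5 + 40/(m + 0).
Then h(8) = 5 + 40/8 = 10.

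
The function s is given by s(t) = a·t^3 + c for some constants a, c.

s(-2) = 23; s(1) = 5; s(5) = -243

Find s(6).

-425

From s(-2) = 23 and s(1) = 5: -8a + c = 23 and 1a + c = 5.
Subtracting: 9a = -18, so a = -2; then c = 23 − (-2)·(-8) = 7.
So s(t) = -2t³ + 7, and s(6) = -425.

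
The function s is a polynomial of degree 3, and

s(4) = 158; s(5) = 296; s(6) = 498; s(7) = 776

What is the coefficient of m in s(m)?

-2

Write s(m) = am³ + bm² + cm + d; the 4 given values yield a linear system in the 4 coefficients.
Solving, s(m) = 2m³ + 2m² - 2m + 6.
The coefficient of m is -2.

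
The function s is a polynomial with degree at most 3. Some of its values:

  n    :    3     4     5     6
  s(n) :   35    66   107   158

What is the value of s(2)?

14

First differences: 31, 41, 51. Second differences: 10, 10.
Level-2 differences are constant, so s has degree 2.
Fitting a degree-2 polynomial gives s(n) = 5n² - 4n + 2.
Then s(2) = 14.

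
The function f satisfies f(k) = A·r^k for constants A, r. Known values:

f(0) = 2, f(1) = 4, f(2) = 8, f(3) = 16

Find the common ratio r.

Consecutive ratio: 4/2 = 2, and 8/4 = 2, so r = 2.
Then A·2^0 = 2 gives A = 2, and f(k) = 2·2^k.

2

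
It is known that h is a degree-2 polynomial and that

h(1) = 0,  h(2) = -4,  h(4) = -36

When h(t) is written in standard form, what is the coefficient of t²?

Write h(t) = at² + bt + c; the 3 given values yield a linear system in the 3 coefficients.
Solving, h(t) = -4t² + 8t - 4.
The coefficient of t² is -4.

-4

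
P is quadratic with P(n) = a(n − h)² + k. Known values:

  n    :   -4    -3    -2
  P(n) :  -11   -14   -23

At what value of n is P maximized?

-4

First differences -3, -9; second difference -6 = 2a, so a = -3.
Expanding, the n-coefficient is −2ah = 6h; matching it to the data gives h = -4, and then k = -11.
So P(n) = -3(n + 4)² − 11.
Hence h = -4.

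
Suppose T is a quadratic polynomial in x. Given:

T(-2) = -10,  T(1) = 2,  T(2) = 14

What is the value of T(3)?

Write T(x) = ax² + bx + c; the 3 given values yield a linear system in the 3 coefficients.
Solving, T(x) = 2x² + 6x - 6.
Then T(3) = 30.

30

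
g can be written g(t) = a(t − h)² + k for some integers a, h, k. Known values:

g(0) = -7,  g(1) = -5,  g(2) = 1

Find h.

First differences 2, 6; second difference 4 = 2a, so a = 2.
Expanding, the t-coefficient is −2ah = -4h; matching it to the data gives h = 0, and then k = -7.
So g(t) = 2(t + 0)² − 7.
Hence h = 0.

0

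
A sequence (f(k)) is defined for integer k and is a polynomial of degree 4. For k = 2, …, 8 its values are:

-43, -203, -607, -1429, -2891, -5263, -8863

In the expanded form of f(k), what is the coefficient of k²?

-3

First differences: -160, -404, -822, -1462, -2372, -3600. Second differences: -244, -418, -640, -910, -1228. Third differences: -174, -222, -270, -318. Fourth differences: -48, -48, -48.
Level-4 differences are constant, so f has degree 4.
Fitting a degree-4 polynomial gives f(k) = -2k^4 - k³ - 3k² + 4k + 1.
The coefficient of k² is -3.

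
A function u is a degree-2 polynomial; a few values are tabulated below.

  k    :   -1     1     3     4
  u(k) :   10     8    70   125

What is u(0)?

1

Write u(k) = ak² + bk + c; the 4 given values yield a linear system in the 3 coefficients.
Solving, u(k) = 8k² - k + 1.
Then u(0) = 1.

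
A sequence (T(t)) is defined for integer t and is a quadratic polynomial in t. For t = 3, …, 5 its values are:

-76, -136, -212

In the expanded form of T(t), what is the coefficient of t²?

Write T(t) = at² + bt + c; the 3 given values yield a linear system in the 3 coefficients.
Solving, T(t) = -8t² - 4t + 8.
The coefficient of t² is -8.

-8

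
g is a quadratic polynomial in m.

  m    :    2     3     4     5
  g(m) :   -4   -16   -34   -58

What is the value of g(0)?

First differences: -12, -18, -24. Second differences: -6, -6.
Level-2 differences are constant, so g has degree 2.
Fitting a degree-2 polynomial gives g(m) = -3m² + 3m + 2.
Then g(0) = 2.

2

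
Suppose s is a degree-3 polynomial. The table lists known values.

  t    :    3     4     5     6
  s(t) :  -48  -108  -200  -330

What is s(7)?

Write s(t) = at³ + bt² + ct + d; the 4 given values yield a linear system in the 4 coefficients.
Solving, s(t) = -t³ - 4t² + 5t.
Then s(7) = -504.

-504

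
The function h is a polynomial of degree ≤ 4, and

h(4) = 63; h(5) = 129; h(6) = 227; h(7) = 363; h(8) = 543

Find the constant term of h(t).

First differences: 66, 98, 136, 180. Second differences: 32, 38, 44. Third differences: 6, 6.
Level-3 differences are constant, so h has degree 3.
Fitting a degree-3 polynomial gives h(t) = t³ + t² - 4t - 1.
The constant term is h(0) = -1.

-1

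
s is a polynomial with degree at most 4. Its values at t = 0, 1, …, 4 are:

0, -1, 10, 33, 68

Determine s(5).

First differences: -1, 11, 23, 35. Second differences: 12, 12, 12.
Level-2 differences are constant, so s has degree 2.
Fitting a degree-2 polynomial gives s(t) = 6t² - 7t.
Then s(5) = 115.

115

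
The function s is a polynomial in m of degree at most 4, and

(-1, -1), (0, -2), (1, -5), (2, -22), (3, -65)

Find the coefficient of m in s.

0

First differences: -1, -3, -17, -43. Second differences: -2, -14, -26. Third differences: -12, -12.
Level-3 differences are constant, so s has degree 3.
Fitting a degree-3 polynomial gives s(m) = -2m³ - m² - 2.
The coefficient of m is 0.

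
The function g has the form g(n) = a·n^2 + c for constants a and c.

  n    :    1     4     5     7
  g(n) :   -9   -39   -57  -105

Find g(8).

From g(1) = -9 and g(4) = -39: 1a + c = -9 and 16a + c = -39.
Subtracting: 15a = -30, so a = -2; then c = -9 − (-2)·1 = -7.
So g(n) = -2n² − 7, and g(8) = -135.

-135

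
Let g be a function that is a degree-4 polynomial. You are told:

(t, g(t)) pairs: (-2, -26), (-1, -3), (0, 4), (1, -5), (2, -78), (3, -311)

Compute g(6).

-3650

First differences: 23, 7, -9, -73, -233. Second differences: -16, -16, -64, -160. Third differences: 0, -48, -96. Fourth differences: -48, -48.
Level-4 differences are constant, so g has degree 4.
Fitting a degree-4 polynomial gives g(t) = -2t^4 - 4t³ - 6t² + 3t + 4.
Then g(6) = -3650.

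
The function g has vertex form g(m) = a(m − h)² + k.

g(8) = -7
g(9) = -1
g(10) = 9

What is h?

First differences 6, 10; second difference 4 = 2a, so a = 2.
Expanding, the m-coefficient is −2ah = -4h; matching it to the data gives h = 7, and then k = -9.
So g(m) = 2(m − 7)² − 9.
Hence h = 7.

7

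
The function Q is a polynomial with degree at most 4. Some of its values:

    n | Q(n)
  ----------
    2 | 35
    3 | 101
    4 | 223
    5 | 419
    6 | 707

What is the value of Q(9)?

First differences: 66, 122, 196, 288. Second differences: 56, 74, 92. Third differences: 18, 18.
Level-3 differences are constant, so Q has degree 3.
Fitting a degree-3 polynomial gives Q(n) = 3n³ + n² + 4n - 1.
Then Q(9) = 2303.

2303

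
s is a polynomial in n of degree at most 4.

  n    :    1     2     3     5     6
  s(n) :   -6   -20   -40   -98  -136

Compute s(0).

2

Write s(n) = an^4 + bn³ + cn² + dn + e; the 5 given values yield a linear system in the 5 coefficients.
Solving, the top 2 coefficients vanish, and s(n) = -3n² - 5n + 2.
Then s(0) = 2.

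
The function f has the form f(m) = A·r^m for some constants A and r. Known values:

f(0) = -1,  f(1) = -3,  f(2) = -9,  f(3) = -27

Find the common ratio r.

Consecutive ratio: -3/(-1) = 3, and -9/(-3) = 3, so r = 3.
Then A·3^0 = -1 gives A = -1, and f(m) = -1·3^m.

3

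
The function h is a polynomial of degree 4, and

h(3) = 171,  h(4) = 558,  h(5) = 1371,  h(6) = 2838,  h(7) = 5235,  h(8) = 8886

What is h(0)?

Write h(x) = ax^4 + bx³ + cx² + dx + e; the 6 given values yield a linear system in the 5 coefficients.
Solving, h(x) = 2x^4 + 2x³ - 5x² - 2x + 6.
Then h(0) = 6.

6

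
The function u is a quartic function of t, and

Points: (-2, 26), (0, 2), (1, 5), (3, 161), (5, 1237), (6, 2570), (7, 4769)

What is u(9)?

13061

Write u(t) = at^4 + bt³ + ct² + dt + e; the 7 given values yield a linear system in the 5 coefficients.
Solving, u(t) = 2t^4 - t² + 2t + 2.
Then u(9) = 13061.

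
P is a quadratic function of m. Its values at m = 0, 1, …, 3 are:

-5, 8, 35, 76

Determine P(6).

First differences: 13, 27, 41. Second differences: 14, 14.
Level-2 differences are constant, so P has degree 2.
Fitting a degree-2 polynomial gives P(m) = 7m² + 6m - 5.
Then P(6) = 283.

283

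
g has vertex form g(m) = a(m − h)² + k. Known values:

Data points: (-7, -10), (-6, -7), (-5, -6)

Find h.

First differences 3, 1; second difference -2 = 2a, so a = -1.
Expanding, the m-coefficient is −2ah = 2h; matching it to the data gives h = -5, and then k = -6.
So g(m) = -1(m + 5)² − 6.
Hence h = -5.

-5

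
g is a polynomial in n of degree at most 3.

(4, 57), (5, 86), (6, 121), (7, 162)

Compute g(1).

6

First differences: 29, 35, 41. Second differences: 6, 6.
Level-2 differences are constant, so g has degree 2.
Fitting a degree-2 polynomial gives g(n) = 3n² + 2n + 1.
Then g(1) = 6.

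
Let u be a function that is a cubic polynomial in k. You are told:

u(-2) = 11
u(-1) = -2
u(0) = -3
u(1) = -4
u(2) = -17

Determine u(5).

-248

Write u(k) = ak³ + bk² + ck + d; the 5 given values yield a linear system in the 4 coefficients.
Solving, u(k) = -2k³ + k - 3.
Then u(5) = -248.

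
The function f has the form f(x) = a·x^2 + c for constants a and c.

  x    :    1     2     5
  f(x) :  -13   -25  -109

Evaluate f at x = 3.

-45

From f(1) = -13 and f(2) = -25: 1a + c = -13 and 4a + c = -25.
Subtracting: 3a = -12, so a = -4; then c = -13 − (-4)·1 = -9.
So f(x) = -4x² − 9, and f(3) = -45.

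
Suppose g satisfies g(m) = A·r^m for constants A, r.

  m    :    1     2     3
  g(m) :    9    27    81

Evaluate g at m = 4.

243

Consecutive ratio: 27/9 = 3, and 81/27 = 3, so r = 3.
Then A·3^1 = 9 gives A = 3, and g(m) = 3·3^m.
g(4) = 3·3^4 = 243.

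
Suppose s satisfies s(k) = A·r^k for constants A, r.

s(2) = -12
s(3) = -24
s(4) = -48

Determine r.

2

Consecutive ratio: -24/(-12) = 2, and -48/(-24) = 2, so r = 2.
Then A·2^2 = -12 gives A = -3, and s(k) = -3·2^k.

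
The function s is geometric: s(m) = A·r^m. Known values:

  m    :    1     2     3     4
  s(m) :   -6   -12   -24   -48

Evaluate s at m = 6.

-192

Consecutive ratio: -12/(-6) = 2, and -24/(-12) = 2, so r = 2.
Then A·2^1 = -6 gives A = -3, and s(m) = -3·2^m.
s(6) = -3·2^6 = -192.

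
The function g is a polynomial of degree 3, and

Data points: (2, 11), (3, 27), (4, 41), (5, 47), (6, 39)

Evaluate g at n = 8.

-43

Write g(n) = an³ + bn² + cn + d; the 5 given values yield a linear system in the 4 coefficients.
Solving, g(n) = -n³ + 8n² - 5n - 3.
Then g(8) = -43.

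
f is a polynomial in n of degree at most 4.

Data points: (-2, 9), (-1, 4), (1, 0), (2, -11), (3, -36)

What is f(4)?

Write f(n) = an^4 + bn³ + cn² + dn + e; the 5 given values yield a linear system in the 5 coefficients.
Solving, the leading coefficient vanishes, and f(n) = -n³ - n² - n + 3.
Then f(4) = -81.

-81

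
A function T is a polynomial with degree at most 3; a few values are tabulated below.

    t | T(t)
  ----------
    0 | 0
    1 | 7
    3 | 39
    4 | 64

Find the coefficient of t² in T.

Write T(t) = at³ + bt² + ct + d; the 4 given values yield a linear system in the 4 coefficients.
Solving, the leading coefficient vanishes, and T(t) = 3t² + 4t.
The coefficient of t² is 3.

3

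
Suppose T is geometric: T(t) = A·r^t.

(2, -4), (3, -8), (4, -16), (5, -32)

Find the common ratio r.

Consecutive ratio: -8/(-4) = 2, and -16/(-8) = 2, so r = 2.
Then A·2^2 = -4 gives A = -1, and T(t) = -1·2^t.

2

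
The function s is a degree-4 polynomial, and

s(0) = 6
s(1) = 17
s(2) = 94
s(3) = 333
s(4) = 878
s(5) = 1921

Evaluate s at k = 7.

6509

First differences: 11, 77, 239, 545, 1043. Second differences: 66, 162, 306, 498. Third differences: 96, 144, 192. Fourth differences: 48, 48.
Level-4 differences are constant, so s has degree 4.
Fitting a degree-4 polynomial gives s(k) = 2k^4 + 4k³ + 7k² - 2k + 6.
Then s(7) = 6509.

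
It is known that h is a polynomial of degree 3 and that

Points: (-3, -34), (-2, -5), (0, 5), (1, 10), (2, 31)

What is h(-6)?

-361

Write h(m) = am³ + bm² + cm + d; the 5 given values yield a linear system in the 4 coefficients.
Solving, h(m) = 2m³ + 2m² + m + 5.
Then h(-6) = -361.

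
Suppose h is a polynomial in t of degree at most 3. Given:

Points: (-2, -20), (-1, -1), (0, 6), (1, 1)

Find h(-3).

First differences: 19, 7, -5. Second differences: -12, -12.
Level-2 differences are constant, so h has degree 2.
Fitting a degree-2 polynomial gives h(t) = -6t² + t + 6.
Then h(-3) = -51.

-51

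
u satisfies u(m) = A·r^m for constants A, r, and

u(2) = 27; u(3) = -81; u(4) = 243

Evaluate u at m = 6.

Consecutive ratio: -81/27 = -3, and 243/(-81) = -3, so r = -3.
Then A·(-3)^2 = 27 gives A = 3, and u(m) = 3·(-3)^m.
u(6) = 3·(-3)^6 = 2187.

2187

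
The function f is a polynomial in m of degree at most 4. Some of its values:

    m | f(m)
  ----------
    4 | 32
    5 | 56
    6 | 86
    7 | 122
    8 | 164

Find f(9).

212

First differences: 24, 30, 36, 42. Second differences: 6, 6, 6.
Level-2 differences are constant, so f has degree 2.
Extending the table by one column gives the next first difference 48, so f(9) = 164 + 48 = 212.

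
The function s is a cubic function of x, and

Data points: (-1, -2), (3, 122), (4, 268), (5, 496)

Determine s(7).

Write s(x) = ax³ + bx² + cx + d; the 4 given values yield a linear system in the 4 coefficients.
Solving, s(x) = 3x³ + 5x² - 4.
Then s(7) = 1270.

1270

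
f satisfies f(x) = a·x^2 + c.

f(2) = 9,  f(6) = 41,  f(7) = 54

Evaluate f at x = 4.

21

From f(2) = 9 and f(6) = 41: 4a + c = 9 and 36a + c = 41.
Subtracting: 32a = 32, so a = 1; then c = 9 − 1·4 = 5.
So f(x) = 1x² + 5, and f(4) = 21.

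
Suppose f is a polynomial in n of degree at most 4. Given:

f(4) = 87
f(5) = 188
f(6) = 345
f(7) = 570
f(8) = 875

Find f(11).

First differences: 101, 157, 225, 305. Second differences: 56, 68, 80. Third differences: 12, 12.
Level-3 differences are constant, so f has degree 3.
Fitting a degree-3 polynomial gives f(n) = 2n³ - 2n² - 3n + 3.
Then f(11) = 2390.

2390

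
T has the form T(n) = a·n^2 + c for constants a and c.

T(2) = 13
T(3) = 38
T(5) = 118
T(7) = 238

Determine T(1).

-2

From T(2) = 13 and T(3) = 38: 4a + c = 13 and 9a + c = 38.
Subtracting: 5a = 25, so a = 5; then c = 13 − 5·4 = -7.
So T(n) = 5n² − 7, and T(1) = -2.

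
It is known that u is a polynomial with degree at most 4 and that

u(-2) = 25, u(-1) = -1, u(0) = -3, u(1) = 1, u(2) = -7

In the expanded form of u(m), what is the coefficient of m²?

Write u(m) = am^4 + bm³ + cm² + dm + e; the 5 given values yield a linear system in the 5 coefficients.
Solving, the leading coefficient vanishes, and u(m) = -3m³ + 3m² + 4m - 3.
The coefficient of m² is 3.

3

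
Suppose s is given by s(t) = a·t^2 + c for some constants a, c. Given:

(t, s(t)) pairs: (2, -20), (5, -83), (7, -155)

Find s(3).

-35

From s(2) = -20 and s(5) = -83: 4a + c = -20 and 25a + c = -83.
Subtracting: 21a = -63, so a = -3; then c = -20 − (-3)·4 = -8.
So s(t) = -3t² − 8, and s(3) = -35.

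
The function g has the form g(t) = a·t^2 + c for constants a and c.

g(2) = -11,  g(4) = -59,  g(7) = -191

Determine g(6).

From g(2) = -11 and g(4) = -59: 4a + c = -11 and 16a + c = -59.
Subtracting: 12a = -48, so a = -4; then c = -11 − (-4)·4 = 5.
So g(t) = -4t² + 5, and g(6) = -139.

-139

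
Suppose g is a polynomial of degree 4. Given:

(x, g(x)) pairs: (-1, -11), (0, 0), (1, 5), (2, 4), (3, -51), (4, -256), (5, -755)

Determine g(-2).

Write g(x) = ax^4 + bx³ + cx² + dx + e; the 7 given values yield a linear system in the 5 coefficients.
Solving, g(x) = -2x^4 + 4x³ - x² + 4x.
Then g(-2) = -76.

-76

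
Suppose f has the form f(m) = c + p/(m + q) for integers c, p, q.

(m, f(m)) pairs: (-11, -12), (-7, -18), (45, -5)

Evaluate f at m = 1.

(f(m) − c)(m + q) = p for each data point; the three points give a linear system in c and q, then p follows.
Solving: c = -6, q = 3, p = 48, so f(m) = -6 + 48/(m + 3).
Then f(1) = -6 + 48/4 = 6.

6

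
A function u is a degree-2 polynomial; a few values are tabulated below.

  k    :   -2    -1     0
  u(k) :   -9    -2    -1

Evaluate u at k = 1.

Write u(k) = ak² + bk + c; the 3 given values yield a linear system in the 3 coefficients.
Solving, u(k) = -3k² - 2k - 1.
Then u(1) = -6.

-6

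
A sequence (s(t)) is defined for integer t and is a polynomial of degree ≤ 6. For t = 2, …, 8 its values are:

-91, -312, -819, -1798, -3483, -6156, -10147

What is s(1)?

First differences: -221, -507, -979, -1685, -2673, -3991. Second differences: -286, -472, -706, -988, -1318. Third differences: -186, -234, -282, -330. Fourth differences: -48, -48, -48.
Level-4 differences are constant, so s has degree 4.
Fitting a degree-4 polynomial gives s(t) = -2t^4 - 3t³ - 6t² - 4t - 3.
Then s(1) = -18.

-18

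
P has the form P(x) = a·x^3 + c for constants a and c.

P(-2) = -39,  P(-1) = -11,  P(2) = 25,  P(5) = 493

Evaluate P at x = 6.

857

From P(-2) = -39 and P(-1) = -11: -8a + c = -39 and -1a + c = -11.
Subtracting: 7a = 28, so a = 4; then c = -39 − 4·(-8) = -7.
So P(x) = 4x³ − 7, and P(6) = 857.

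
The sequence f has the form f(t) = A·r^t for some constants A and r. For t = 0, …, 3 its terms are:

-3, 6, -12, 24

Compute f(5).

96

Consecutive ratio: 6/(-3) = -2, and -12/6 = -2, so r = -2.
Then A·(-2)^0 = -3 gives A = -3, and f(t) = -3·(-2)^t.
f(5) = -3·(-2)^5 = 96.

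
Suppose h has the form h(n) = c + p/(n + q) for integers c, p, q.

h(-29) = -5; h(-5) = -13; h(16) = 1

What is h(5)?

(h(n) − c)(n + q) = p for each data point; the three points give a linear system in c and q, then p follows.
Solving: c = -3, q = -1, p = 60, so h(n) = -3 + 60/(n − 1).
Then h(5) = -3 + 60/4 = 12.

12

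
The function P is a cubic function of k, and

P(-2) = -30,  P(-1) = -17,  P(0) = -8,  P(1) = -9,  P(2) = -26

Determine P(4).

-132

Write P(k) = ak³ + bk² + ck + d; the 5 given values yield a linear system in the 4 coefficients.
Solving, P(k) = -k³ - 5k² + 5k - 8.
Then P(4) = -132.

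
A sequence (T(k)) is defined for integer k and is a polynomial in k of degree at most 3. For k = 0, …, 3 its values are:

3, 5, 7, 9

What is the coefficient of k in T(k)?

Write T(k) = ak³ + bk² + ck + d; the 4 given values yield a linear system in the 4 coefficients.
Solving, the top 2 coefficients vanish, and T(k) = 2k + 3.
The coefficient of k is 2.

2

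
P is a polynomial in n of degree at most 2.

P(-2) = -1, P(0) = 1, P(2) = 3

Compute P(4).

5

Write P(n) = an² + bn + c; the 3 given values yield a linear system in the 3 coefficients.
Solving, the leading coefficient vanishes, and P(n) = n + 1.
Then P(4) = 5.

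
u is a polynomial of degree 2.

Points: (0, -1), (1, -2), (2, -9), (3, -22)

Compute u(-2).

-17

First differences: -1, -7, -13. Second differences: -6, -6.
Level-2 differences are constant, so u has degree 2.
Fitting a degree-2 polynomial gives u(x) = -3x² + 2x - 1.
Then u(-2) = -17.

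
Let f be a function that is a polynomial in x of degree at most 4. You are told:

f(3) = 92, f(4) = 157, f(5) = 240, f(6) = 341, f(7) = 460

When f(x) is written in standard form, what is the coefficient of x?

First differences: 65, 83, 101, 119. Second differences: 18, 18, 18.
Level-2 differences are constant, so f has degree 2.
Fitting a degree-2 polynomial gives f(x) = 9x² + 2x + 5.
The coefficient of x is 2.

2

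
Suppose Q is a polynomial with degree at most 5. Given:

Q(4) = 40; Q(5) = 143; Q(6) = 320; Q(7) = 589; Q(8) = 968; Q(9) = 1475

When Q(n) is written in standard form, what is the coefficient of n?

First differences: 103, 177, 269, 379, 507. Second differences: 74, 92, 110, 128. Third differences: 18, 18, 18.
Level-3 differences are constant, so Q has degree 3.
Fitting a degree-3 polynomial gives Q(n) = 3n³ - 8n² - 8n + 8.
The coefficient of n is -8.

-8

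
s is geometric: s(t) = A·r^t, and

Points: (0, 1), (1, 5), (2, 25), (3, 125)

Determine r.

Consecutive ratio: 5/1 = 5, and 25/5 = 5, so r = 5.
Then A·5^0 = 1 gives A = 1, and s(t) = 1·5^t.

5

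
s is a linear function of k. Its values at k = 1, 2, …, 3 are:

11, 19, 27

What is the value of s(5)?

First differences: 8, 8.
Level-1 differences are constant, so s has degree 1.
Fitting a degree-1 polynomial gives s(k) = 8k + 3.
Then s(5) = 43.

43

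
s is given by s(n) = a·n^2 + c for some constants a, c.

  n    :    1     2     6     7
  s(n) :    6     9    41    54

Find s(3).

From s(1) = 6 and s(2) = 9: 1a + c = 6 and 4a + c = 9.
Subtracting: 3a = 3, so a = 1; then c = 6 − 1·1 = 5.
So s(n) = 1n² + 5, and s(3) = 14.

14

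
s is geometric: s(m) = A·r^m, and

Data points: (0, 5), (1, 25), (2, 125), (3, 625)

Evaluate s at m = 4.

Consecutive ratio: 25/5 = 5, and 125/25 = 5, so r = 5.
Then A·5^0 = 5 gives A = 5, and s(m) = 5·5^m.
s(4) = 5·5^4 = 3125.

3125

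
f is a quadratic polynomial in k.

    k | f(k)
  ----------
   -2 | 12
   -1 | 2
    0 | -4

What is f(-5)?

66

Write f(k) = ak² + bk + c; the 3 given values yield a linear system in the 3 coefficients.
Solving, f(k) = 2k² - 4k - 4.
Then f(-5) = 66.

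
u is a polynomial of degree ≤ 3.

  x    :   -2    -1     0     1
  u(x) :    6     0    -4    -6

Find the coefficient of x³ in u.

0

First differences: -6, -4, -2. Second differences: 2, 2.
Level-2 differences are constant, so u has degree 2.
Fitting a degree-2 polynomial gives u(x) = x² - 3x - 4.
The coefficient of x³ is 0.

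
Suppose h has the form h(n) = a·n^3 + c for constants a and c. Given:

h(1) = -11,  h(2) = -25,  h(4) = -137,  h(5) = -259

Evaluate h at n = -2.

From h(1) = -11 and h(2) = -25: 1a + c = -11 and 8a + c = -25.
Subtracting: 7a = -14, so a = -2; then c = -11 − (-2)·1 = -9.
So h(n) = -2n³ − 9, and h(-2) = 7.

7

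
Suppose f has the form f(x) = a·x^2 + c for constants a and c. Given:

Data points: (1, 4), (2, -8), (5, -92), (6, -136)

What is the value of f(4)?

-56

From f(1) = 4 and f(2) = -8: 1a + c = 4 and 4a + c = -8.
Subtracting: 3a = -12, so a = -4; then c = 4 − (-4)·1 = 8.
So f(x) = -4x² + 8, and f(4) = -56.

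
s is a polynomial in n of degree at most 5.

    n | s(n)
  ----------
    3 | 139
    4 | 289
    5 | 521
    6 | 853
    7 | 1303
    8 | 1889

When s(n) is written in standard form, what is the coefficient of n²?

Write s(n) = an^5 + bn^4 + cn³ + dn² + en + p; the 6 given values yield a linear system in the 6 coefficients.
Solving, the top 2 coefficients vanish, and s(n) = 3n³ + 5n² + 4n + 1.
The coefficient of n² is 5.

5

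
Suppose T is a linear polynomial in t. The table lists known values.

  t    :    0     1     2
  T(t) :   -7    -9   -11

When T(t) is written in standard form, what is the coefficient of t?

-2

First differences: -2, -2.
Level-1 differences are constant, so T has degree 1.
Fitting a degree-1 polynomial gives T(t) = -2t - 7.
The coefficient of t is -2.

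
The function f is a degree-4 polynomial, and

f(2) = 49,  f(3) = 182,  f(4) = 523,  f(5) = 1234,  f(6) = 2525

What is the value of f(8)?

Write f(t) = at^4 + bt³ + ct² + dt + e; the 5 given values yield a linear system in the 5 coefficients.
Solving, f(t) = 2t^4 - t³ + 3t² + 7t - 1.
Then f(8) = 7927.

7927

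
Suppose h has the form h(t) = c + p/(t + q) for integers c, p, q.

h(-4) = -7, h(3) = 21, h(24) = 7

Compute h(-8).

(h(t) − c)(t + q) = p for each data point; the three points give a linear system in c and q, then p follows.
Solving: c = 5, q = 0, p = 48, so h(t) = 5 + 48/(t + 0).
Then h(-8) = 5 + 48/(-8) = -1.

-1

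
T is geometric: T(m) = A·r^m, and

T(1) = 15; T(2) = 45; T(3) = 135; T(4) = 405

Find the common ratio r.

3

Consecutive ratio: 45/15 = 3, and 135/45 = 3, so r = 3.
Then A·3^1 = 15 gives A = 5, and T(m) = 5·3^m.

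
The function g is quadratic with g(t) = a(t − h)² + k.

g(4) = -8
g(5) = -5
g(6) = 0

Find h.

First differences 3, 5; second difference 2 = 2a, so a = 1.
Expanding, the t-coefficient is −2ah = -2h; matching it to the data gives h = 3, and then k = -9.
So g(t) = 1(t − 3)² − 9.
Hence h = 3.

3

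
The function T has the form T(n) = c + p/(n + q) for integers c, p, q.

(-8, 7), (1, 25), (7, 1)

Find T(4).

(T(n) − c)(n + q) = p for each data point; the three points give a linear system in c and q, then p follows.
Solving: c = 5, q = -2, p = -20, so T(n) = 5 − 20/(n − 2).
Then T(4) = 5 − 20/2 = -5.

-5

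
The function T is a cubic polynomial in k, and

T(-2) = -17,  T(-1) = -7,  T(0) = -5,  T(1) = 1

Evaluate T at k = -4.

-109

Write T(k) = ak³ + bk² + ck + d; the 4 given values yield a linear system in the 4 coefficients.
Solving, T(k) = 2k³ + 2k² + 2k - 5.
Then T(-4) = -109.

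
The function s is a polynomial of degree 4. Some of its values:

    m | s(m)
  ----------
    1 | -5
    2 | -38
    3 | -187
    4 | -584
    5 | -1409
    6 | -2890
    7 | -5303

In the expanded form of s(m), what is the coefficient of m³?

First differences: -33, -149, -397, -825, -1481, -2413. Second differences: -116, -248, -428, -656, -932. Third differences: -132, -180, -228, -276. Fourth differences: -48, -48, -48.
Level-4 differences are constant, so s has degree 4.
Fitting a degree-4 polynomial gives s(m) = -2m^4 - 2m³ + 4m² - m - 4.
The coefficient of m³ is -2.

-2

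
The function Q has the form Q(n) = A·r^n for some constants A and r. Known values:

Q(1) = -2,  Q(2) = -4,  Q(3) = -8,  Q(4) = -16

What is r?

2

Consecutive ratio: -4/(-2) = 2, and -8/(-4) = 2, so r = 2.
Then A·2^1 = -2 gives A = -1, and Q(n) = -1·2^n.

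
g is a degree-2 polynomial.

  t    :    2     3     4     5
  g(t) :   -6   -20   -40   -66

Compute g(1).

First differences: -14, -20, -26. Second differences: -6, -6.
Level-2 differences are constant, so g has degree 2.
Fitting a degree-2 polynomial gives g(t) = -3t² + t + 4.
Then g(1) = 2.

2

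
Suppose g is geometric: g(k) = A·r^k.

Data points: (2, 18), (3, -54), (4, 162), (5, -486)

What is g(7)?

-4374

Consecutive ratio: -54/18 = -3, and 162/(-54) = -3, so r = -3.
Then A·(-3)^2 = 18 gives A = 2, and g(k) = 2·(-3)^k.
g(7) = 2·(-3)^7 = -4374.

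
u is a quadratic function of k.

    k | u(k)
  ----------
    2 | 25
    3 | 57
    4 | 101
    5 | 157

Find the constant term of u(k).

First differences: 32, 44, 56. Second differences: 12, 12.
Level-2 differences are constant, so u has degree 2.
Fitting a degree-2 polynomial gives u(k) = 6k² + 2k - 3.
The constant term is u(0) = -3.

-3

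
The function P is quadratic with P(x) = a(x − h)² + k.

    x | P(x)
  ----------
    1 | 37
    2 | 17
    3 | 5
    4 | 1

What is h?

First differences -20, -12, -4; second difference 8 = 2a, so a = 4.
Expanding, the x-coefficient is −2ah = -8h; matching it to the data gives h = 4, and then k = 1.
So P(x) = 4(x − 4)² + 1.
Hence h = 4.

4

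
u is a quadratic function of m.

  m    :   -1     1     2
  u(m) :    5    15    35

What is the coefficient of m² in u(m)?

Write u(m) = am² + bm + c; the 3 given values yield a linear system in the 3 coefficients.
Solving, u(m) = 5m² + 5m + 5.
The coefficient of m² is 5.

5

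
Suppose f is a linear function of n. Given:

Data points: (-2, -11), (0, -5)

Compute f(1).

-2

Write f(n) = an + b; the 2 given values yield a linear system in the 2 coefficients.
Solving, f(n) = 3n - 5.
Then f(1) = -2.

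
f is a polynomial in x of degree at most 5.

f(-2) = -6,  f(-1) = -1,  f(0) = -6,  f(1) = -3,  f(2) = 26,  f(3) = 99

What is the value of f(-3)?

-39

Write f(x) = ax^5 + bx^4 + cx³ + dx² + ex + p; the 6 given values yield a linear system in the 6 coefficients.
Solving, the top 2 coefficients vanish, and f(x) = 3x³ + 4x² - 4x - 6.
Then f(-3) = -39.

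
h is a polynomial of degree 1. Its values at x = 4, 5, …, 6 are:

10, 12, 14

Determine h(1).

First differences: 2, 2.
Level-1 differences are constant, so h has degree 1.
Fitting a degree-1 polynomial gives h(x) = 2x + 2.
Then h(1) = 4.

4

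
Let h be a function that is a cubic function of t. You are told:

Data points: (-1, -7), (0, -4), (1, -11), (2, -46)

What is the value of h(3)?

-127

Write h(t) = at³ + bt² + ct + d; the 4 given values yield a linear system in the 4 coefficients.
Solving, h(t) = -3t³ - 5t² + t - 4.
Then h(3) = -127.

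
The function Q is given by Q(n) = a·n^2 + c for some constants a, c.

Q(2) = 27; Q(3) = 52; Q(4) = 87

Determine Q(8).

327

From Q(2) = 27 and Q(3) = 52: 4a + c = 27 and 9a + c = 52.
Subtracting: 5a = 25, so a = 5; then c = 27 − 5·4 = 7.
So Q(n) = 5n² + 7, and Q(8) = 327.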